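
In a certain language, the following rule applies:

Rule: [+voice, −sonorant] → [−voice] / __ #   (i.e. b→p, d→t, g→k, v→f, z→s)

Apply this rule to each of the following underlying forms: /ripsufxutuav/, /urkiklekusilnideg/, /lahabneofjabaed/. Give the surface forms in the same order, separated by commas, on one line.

ripsufxutuaf, urkiklekusilnidek, lahabneofjabaet

/ripsufxutuav/: /v/ is a voiced obstruent in word-final position, so it devoices to [f]. → [ripsufxutuaf].
/urkiklekusilnideg/: /g/ is a voiced obstruent in word-final position, so it devoices to [k]. → [urkiklekusilnidek].
/lahabneofjabaed/: /d/ is a voiced obstruent in word-final position, so it devoices to [t]. → [lahabneofjabaet].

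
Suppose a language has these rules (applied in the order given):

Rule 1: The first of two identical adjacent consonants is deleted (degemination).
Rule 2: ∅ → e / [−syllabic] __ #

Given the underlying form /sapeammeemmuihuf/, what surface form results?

Rule 1 (degemination): /mm/ is a geminate; the first /m/ deletes. /mm/ is a geminate; the first /m/ deletes. /sapeammeemmuihuf/ → sapeameemuihuf.
Rule 2 (final e-epenthesis): the form ends in the consonant /f/, so [e] is inserted word-finally. /sapeameemuihuf/ → sapeameemuihufe.

sapeameemuihufe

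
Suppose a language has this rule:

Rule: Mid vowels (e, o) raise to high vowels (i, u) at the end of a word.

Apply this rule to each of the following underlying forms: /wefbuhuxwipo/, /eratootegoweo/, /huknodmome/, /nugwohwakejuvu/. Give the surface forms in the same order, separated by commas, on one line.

wefbuhuxwipu, eratootegoweu, huknodmomi, nugwohwakejuvu

/wefbuhuxwipo/: /o/ is a mid vowel in word-final position, so it raises to [u]. → [wefbuhuxwipu].
/eratootegoweo/: /o/ is a mid vowel in word-final position, so it raises to [u]. → [eratootegoweu].
/huknodmome/: /e/ is a mid vowel in word-final position, so it raises to [i]. → [huknodmomi].
/nugwohwakejuvu/: the rule's environment is not met; surfaces unchanged as [nugwohwakejuvu].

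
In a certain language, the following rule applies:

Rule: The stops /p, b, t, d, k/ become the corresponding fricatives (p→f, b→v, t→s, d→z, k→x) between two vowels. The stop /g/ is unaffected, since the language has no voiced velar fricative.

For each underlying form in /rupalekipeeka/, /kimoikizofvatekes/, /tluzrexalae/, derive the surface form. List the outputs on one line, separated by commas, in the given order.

/rupalekipeeka/: /p/ is a stop between vowels /u/ and /a/, so it spirantizes to the fricative [f]. /k/ is a stop between vowels /e/ and /i/, so it spirantizes to the fricative [x]. /p/ is a stop between vowels /i/ and /e/, so it spirantizes to the fricative [f]. /k/ is a stop between vowels /e/ and /a/, so it spirantizes to the fricative [x]. → [rufalexifeexa].
/kimoikizofvatekes/: /k/ is a stop between vowels /i/ and /i/, so it spirantizes to the fricative [x]. /t/ is a stop between vowels /a/ and /e/, so it spirantizes to the fricative [s]. /k/ is a stop between vowels /e/ and /e/, so it spirantizes to the fricative [x]. → [kimoixizofvasexes].
/tluzrexalae/: the rule's environment is not met; surfaces unchanged as [tluzrexalae].

rufalexifeexa, kimoixizofvasexes, tluzrexalae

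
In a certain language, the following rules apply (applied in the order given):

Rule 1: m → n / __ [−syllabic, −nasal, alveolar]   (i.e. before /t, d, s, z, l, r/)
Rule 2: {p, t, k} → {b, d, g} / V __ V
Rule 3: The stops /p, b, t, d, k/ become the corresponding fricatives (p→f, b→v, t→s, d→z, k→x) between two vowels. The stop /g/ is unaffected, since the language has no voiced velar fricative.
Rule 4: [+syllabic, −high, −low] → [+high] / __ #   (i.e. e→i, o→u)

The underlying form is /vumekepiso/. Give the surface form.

Rule 1 (nasal place assimilation): no segment meets the environment; /vumekepiso/ is unchanged.
Rule 2 (intervocalic voicing): /k/ is a voiceless stop between vowels /e/ and /e/, so it voices to [g]. /p/ is a voiceless stop between vowels /e/ and /i/, so it voices to [b]. /vumekepiso/ → vumegebiso.
Rule 3 (intervocalic spirantization): /b/ is a stop between vowels /e/ and /i/, so it spirantizes to the fricative [v]. /vumegebiso/ → vumegeviso.
Rule 4 (final vowel raising): /o/ is a mid vowel in word-final position, so it raises to [u]. /vumegeviso/ → vumegevisu.

vumegevisu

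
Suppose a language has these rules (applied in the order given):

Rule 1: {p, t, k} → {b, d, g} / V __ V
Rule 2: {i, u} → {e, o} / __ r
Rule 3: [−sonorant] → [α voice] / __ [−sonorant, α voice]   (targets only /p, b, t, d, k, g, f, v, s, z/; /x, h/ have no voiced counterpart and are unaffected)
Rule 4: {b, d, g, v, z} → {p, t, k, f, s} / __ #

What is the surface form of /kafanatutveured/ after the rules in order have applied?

kafanadudveoret

Rule 1 (intervocalic voicing): /t/ is a voiceless stop between vowels /a/ and /u/, so it voices to [d]. /kafanatutveured/ → kafanadutveured.
Rule 2 (pre-rhotic lowering): /u/ is a high vowel immediately before /r/, so it lowers to [o]. /kafanadutveured/ → kafanadutveored.
Rule 3 (regressive voicing assimilation): /t/ precedes the voiced obstruent /v/, so it voices to [d] by assimilation. /kafanadutveored/ → kafanadudveored.
Rule 4 (final devoicing): /d/ is a voiced obstruent in word-final position, so it devoices to [t]. /kafanadudveored/ → kafanadudveoret.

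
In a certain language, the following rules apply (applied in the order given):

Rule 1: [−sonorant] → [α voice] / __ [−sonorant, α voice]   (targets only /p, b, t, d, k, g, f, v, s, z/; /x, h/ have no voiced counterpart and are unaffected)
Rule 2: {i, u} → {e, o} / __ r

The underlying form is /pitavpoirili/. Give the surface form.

Rule 1 (regressive voicing assimilation): /v/ precedes the voiceless obstruent /p/, so it devoices to [f] by assimilation. /pitavpoirili/ → pitafpoirili.
Rule 2 (pre-rhotic lowering): /i/ is a high vowel immediately before /r/, so it lowers to [e]. /pitafpoirili/ → pitafpoerili.

pitafpoerili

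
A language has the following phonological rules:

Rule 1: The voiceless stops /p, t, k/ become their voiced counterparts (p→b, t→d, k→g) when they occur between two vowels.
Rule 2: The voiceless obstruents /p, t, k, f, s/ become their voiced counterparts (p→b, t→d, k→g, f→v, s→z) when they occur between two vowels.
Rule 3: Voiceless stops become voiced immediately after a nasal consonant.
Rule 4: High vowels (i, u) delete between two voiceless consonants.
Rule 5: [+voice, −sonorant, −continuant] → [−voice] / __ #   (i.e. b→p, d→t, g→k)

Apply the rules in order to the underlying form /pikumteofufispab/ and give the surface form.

Rule 1 (intervocalic voicing): /k/ is a voiceless stop between vowels /i/ and /u/, so it voices to [g]. /pikumteofufispab/ → pigumteofufispab.
Rule 2 (intervocalic voicing): /f/ is a voiceless obstruent between vowels /o/ and /u/, so it voices to [v]. /f/ is a voiceless obstruent between vowels /u/ and /i/, so it voices to [v]. /pigumteofufispab/ → pigumteovuvispab.
Rule 3 (post-nasal voicing): /t/ is a voiceless stop immediately after the nasal /m/, so it voices to [d]. /pigumteovuvispab/ → pigumdeovuvispab.
Rule 4 (high vowel syncope): no segment meets the environment; /pigumdeovuvispab/ is unchanged.
Rule 5 (final devoicing): /b/ is a voiced stop in word-final position, so it devoices to [p]. /pigumdeovuvispab/ → pigumdeovuvispap.

pigumdeovuvispap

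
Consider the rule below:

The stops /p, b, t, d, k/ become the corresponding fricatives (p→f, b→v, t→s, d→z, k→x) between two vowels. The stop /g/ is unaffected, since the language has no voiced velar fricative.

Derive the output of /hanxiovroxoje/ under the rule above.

No segment of /hanxiovroxoje/ meets the structural description of the rule, so the form surfaces unchanged.

hanxiovroxoje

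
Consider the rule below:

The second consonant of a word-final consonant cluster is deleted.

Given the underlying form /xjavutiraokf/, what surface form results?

/f/ is the second consonant of a word-final cluster /kf/, so it deletes.
The other instances of /x/, /j/, /v/, /t/, /r/, /k/ do not occur in the required environment and remain unchanged.
Surface form: [xjavutiraok].

xjavutiraok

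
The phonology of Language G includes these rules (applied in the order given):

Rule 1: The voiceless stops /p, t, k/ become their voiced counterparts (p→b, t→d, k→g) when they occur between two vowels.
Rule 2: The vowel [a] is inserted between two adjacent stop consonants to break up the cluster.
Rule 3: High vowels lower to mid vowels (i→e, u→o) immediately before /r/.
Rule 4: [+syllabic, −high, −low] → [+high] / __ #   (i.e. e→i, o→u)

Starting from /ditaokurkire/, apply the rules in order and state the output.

Rule 1 (intervocalic voicing): /t/ is a voiceless stop between vowels /i/ and /a/, so it voices to [d]. /k/ is a voiceless stop between vowels /o/ and /u/, so it voices to [g]. /ditaokurkire/ → didaogurkire.
Rule 2 (stop-cluster a-epenthesis): no segment meets the environment; /didaogurkire/ is unchanged.
Rule 3 (pre-rhotic lowering): /u/ is a high vowel immediately before /r/, so it lowers to [o]. /i/ is a high vowel immediately before /r/, so it lowers to [e]. /didaogurkire/ → didaogorkere.
Rule 4 (final vowel raising): /e/ is a mid vowel in word-final position, so it raises to [i]. /didaogorkere/ → didaogorkeri.

didaogorkeri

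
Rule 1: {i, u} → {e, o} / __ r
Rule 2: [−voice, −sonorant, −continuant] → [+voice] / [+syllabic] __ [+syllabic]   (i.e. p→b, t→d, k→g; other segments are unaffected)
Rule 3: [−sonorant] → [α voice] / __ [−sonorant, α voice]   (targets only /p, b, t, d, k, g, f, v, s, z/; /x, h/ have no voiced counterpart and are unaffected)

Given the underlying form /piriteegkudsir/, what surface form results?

Rule 1 (pre-rhotic lowering): /i/ is a high vowel immediately before /r/, so it lowers to [e]. /i/ is a high vowel immediately before /r/, so it lowers to [e]. /piriteegkudsir/ → periteegkudser.
Rule 2 (intervocalic voicing): /t/ is a voiceless stop between vowels /i/ and /e/, so it voices to [d]. /periteegkudser/ → perideegkudser.
Rule 3 (regressive voicing assimilation): /g/ precedes the voiceless obstruent /k/, so it devoices to [k] by assimilation. /d/ precedes the voiceless obstruent /s/, so it devoices to [t] by assimilation. /perideegkudser/ → perideekkutser.

perideekkutser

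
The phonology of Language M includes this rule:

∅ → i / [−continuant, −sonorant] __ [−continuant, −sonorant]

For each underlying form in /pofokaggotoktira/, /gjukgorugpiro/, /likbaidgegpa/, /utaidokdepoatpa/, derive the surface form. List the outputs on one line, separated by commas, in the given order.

pofokagigotokitira, gjukigorugipiro, likibaidigegipa, utaidokidepoatipa

/pofokaggotoktira/: /g/ and /g/ form a stop–stop cluster, so [i] is inserted between them. /k/ and /t/ form a stop–stop cluster, so [i] is inserted between them. → [pofokagigotokitira].
/gjukgorugpiro/: /k/ and /g/ form a stop–stop cluster, so [i] is inserted between them. /g/ and /p/ form a stop–stop cluster, so [i] is inserted between them. → [gjukigorugipiro].
/likbaidgegpa/: /k/ and /b/ form a stop–stop cluster, so [i] is inserted between them. /d/ and /g/ form a stop–stop cluster, so [i] is inserted between them. /g/ and /p/ form a stop–stop cluster, so [i] is inserted between them. → [likibaidigegipa].
/utaidokdepoatpa/: /k/ and /d/ form a stop–stop cluster, so [i] is inserted between them. /t/ and /p/ form a stop–stop cluster, so [i] is inserted between them. → [utaidokidepoatipa].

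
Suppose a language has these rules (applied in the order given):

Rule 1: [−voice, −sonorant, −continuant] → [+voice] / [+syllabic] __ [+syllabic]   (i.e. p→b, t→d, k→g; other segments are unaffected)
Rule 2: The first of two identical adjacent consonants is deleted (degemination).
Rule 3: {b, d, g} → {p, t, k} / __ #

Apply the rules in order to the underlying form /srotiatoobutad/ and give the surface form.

srodiadoobudat

Rule 1 (intervocalic voicing): /t/ is a voiceless stop between vowels /o/ and /i/, so it voices to [d]. /t/ is a voiceless stop between vowels /a/ and /o/, so it voices to [d]. /t/ is a voiceless stop between vowels /u/ and /a/, so it voices to [d]. /srotiatoobutad/ → srodiadoobudad.
Rule 2 (degemination): no segment meets the environment; /srodiadoobudad/ is unchanged.
Rule 3 (final devoicing): /d/ is a voiced stop in word-final position, so it devoices to [t]. /srodiadoobudad/ → srodiadoobudat.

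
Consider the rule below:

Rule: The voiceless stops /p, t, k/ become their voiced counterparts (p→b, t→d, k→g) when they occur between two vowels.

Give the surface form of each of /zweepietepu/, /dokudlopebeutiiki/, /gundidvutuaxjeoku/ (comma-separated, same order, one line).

/zweepietepu/: /p/ is a voiceless stop between vowels /e/ and /i/, so it voices to [b]. /t/ is a voiceless stop between vowels /e/ and /e/, so it voices to [d]. /p/ is a voiceless stop between vowels /e/ and /u/, so it voices to [b]. → [zweebiedebu].
/dokudlopebeutiiki/: /k/ is a voiceless stop between vowels /o/ and /u/, so it voices to [g]. /p/ is a voiceless stop between vowels /o/ and /e/, so it voices to [b]. /t/ is a voiceless stop between vowels /u/ and /i/, so it voices to [d]. /k/ is a voiceless stop between vowels /i/ and /i/, so it voices to [g]. → [dogudlobebeudiigi].
/gundidvutuaxjeoku/: /t/ is a voiceless stop between vowels /u/ and /u/, so it voices to [d]. /k/ is a voiceless stop between vowels /o/ and /u/, so it voices to [g]. → [gundidvuduaxjeogu].

zweebiedebu, dogudlobebeudiigi, gundidvuduaxjeogu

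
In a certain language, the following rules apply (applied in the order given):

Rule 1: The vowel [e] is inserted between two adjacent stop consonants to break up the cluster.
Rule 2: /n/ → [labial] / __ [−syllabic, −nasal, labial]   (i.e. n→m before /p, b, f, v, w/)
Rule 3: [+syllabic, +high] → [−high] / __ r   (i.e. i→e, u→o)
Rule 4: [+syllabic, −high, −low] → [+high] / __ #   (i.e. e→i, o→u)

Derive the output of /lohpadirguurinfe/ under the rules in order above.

lohpaderguorimfi

Rule 1 (stop-cluster e-epenthesis): no segment meets the environment; /lohpadirguurinfe/ is unchanged.
Rule 2 (nasal place assimilation): /n/ precedes the labial consonant /f/, so it assimilates in place to [m]. /lohpadirguurinfe/ → lohpadirguurimfe.
Rule 3 (pre-rhotic lowering): /i/ is a high vowel immediately before /r/, so it lowers to [e]. /u/ is a high vowel immediately before /r/, so it lowers to [o]. /lohpadirguurimfe/ → lohpaderguorimfe.
Rule 4 (final vowel raising): /e/ is a mid vowel in word-final position, so it raises to [i]. /lohpaderguorimfe/ → lohpaderguorimfi.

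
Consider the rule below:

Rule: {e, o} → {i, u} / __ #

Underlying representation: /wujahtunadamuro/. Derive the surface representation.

/o/ is a mid vowel in word-final position, so it raises to [u].
Surface form: [wujahtunadamuru].

wujahtunadamuru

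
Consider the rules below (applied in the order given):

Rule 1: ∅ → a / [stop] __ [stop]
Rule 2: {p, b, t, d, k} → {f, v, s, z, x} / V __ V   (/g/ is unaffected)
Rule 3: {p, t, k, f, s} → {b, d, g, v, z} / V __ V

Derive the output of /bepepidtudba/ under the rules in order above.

Rule 1 (stop-cluster a-epenthesis): /d/ and /t/ form a stop–stop cluster, so [a] is inserted between them. /d/ and /b/ form a stop–stop cluster, so [a] is inserted between them. /bepepidtudba/ → bepepidatudaba.
Rule 2 (intervocalic spirantization): /p/ is a stop between vowels /e/ and /e/, so it spirantizes to the fricative [f]. /p/ is a stop between vowels /e/ and /i/, so it spirantizes to the fricative [f]. /d/ is a stop between vowels /i/ and /a/, so it spirantizes to the fricative [z]. /t/ is a stop between vowels /a/ and /u/, so it spirantizes to the fricative [s]. /d/ is a stop between vowels /u/ and /a/, so it spirantizes to the fricative [z]. /b/ is a stop between vowels /a/ and /a/, so it spirantizes to the fricative [v]. /bepepidatudaba/ → befefizasuzava.
Rule 3 (intervocalic voicing): /f/ is a voiceless obstruent between vowels /e/ and /e/, so it voices to [v]. /f/ is a voiceless obstruent between vowels /e/ and /i/, so it voices to [v]. /s/ is a voiceless obstruent between vowels /a/ and /u/, so it voices to [z]. /befefizasuzava/ → bevevizazuzava.

bevevizazuzava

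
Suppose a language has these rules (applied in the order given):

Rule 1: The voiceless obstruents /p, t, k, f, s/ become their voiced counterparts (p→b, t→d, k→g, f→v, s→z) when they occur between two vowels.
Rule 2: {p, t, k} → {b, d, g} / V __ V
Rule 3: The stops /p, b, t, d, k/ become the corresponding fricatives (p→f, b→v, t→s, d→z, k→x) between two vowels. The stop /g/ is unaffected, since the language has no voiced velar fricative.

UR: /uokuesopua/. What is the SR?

Rule 1 (intervocalic voicing): /k/ is a voiceless obstruent between vowels /o/ and /u/, so it voices to [g]. /s/ is a voiceless obstruent between vowels /e/ and /o/, so it voices to [z]. /p/ is a voiceless obstruent between vowels /o/ and /u/, so it voices to [b]. /uokuesopua/ → uoguezobua.
Rule 2 (intervocalic voicing): no segment meets the environment; /uoguezobua/ is unchanged.
Rule 3 (intervocalic spirantization): /b/ is a stop between vowels /o/ and /u/, so it spirantizes to the fricative [v]. /uoguezobua/ → uoguezovua.

uoguezovua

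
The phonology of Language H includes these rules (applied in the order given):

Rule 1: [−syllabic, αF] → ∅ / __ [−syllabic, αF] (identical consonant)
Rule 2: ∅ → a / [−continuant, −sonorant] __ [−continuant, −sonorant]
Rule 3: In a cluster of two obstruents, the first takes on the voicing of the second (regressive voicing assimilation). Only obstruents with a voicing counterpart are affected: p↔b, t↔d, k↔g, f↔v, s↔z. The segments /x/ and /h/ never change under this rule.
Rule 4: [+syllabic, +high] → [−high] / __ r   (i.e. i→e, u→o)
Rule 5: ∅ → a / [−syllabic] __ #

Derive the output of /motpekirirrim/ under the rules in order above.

Rule 1 (degemination): /rr/ is a geminate; the first /r/ deletes. /motpekirirrim/ → motpekiririm.
Rule 2 (stop-cluster a-epenthesis): /t/ and /p/ form a stop–stop cluster, so [a] is inserted between them. /motpekiririm/ → motapekiririm.
Rule 3 (regressive voicing assimilation): no segment meets the environment; /motapekiririm/ is unchanged.
Rule 4 (pre-rhotic lowering): /i/ is a high vowel immediately before /r/, so it lowers to [e]. /i/ is a high vowel immediately before /r/, so it lowers to [e]. /motapekiririm/ → motapekererim.
Rule 5 (final a-epenthesis): the form ends in the consonant /m/, so [a] is inserted word-finally. /motapekererim/ → motapekererima.

motapekererima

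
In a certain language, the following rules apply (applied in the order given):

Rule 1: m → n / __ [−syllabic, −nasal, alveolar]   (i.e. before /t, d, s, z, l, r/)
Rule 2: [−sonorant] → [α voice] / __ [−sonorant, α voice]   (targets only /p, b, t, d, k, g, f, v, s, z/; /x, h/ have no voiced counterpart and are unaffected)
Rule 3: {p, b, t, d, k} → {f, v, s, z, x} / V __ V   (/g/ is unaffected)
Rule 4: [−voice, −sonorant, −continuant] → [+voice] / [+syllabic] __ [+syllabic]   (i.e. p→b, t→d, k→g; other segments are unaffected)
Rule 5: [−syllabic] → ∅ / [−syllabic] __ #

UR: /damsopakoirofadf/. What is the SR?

dansofaxoirofat

Rule 1 (nasal place assimilation): /m/ precedes the alveolar consonant /s/, so it assimilates in place to [n]. /damsopakoirofadf/ → dansopakoirofadf.
Rule 2 (regressive voicing assimilation): /d/ precedes the voiceless obstruent /f/, so it devoices to [t] by assimilation. /dansopakoirofadf/ → dansopakoirofatf.
Rule 3 (intervocalic spirantization): /p/ is a stop between vowels /o/ and /a/, so it spirantizes to the fricative [f]. /k/ is a stop between vowels /a/ and /o/, so it spirantizes to the fricative [x]. /dansopakoirofatf/ → dansofaxoirofatf.
Rule 4 (intervocalic voicing): no segment meets the environment; /dansofaxoirofatf/ is unchanged.
Rule 5 (final cluster simplification): /f/ is the second consonant of a word-final cluster /tf/, so it deletes. /dansofaxoirofatf/ → dansofaxoirofat.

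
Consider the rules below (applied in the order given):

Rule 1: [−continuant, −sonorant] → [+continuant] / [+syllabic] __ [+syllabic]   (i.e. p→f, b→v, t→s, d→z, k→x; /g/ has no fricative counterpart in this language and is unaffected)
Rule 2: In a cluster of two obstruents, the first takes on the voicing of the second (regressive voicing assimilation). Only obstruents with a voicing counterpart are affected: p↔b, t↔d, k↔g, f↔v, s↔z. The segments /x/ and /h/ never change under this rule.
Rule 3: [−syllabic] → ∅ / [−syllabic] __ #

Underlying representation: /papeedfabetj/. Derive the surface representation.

pafeetfavet

Rule 1 (intervocalic spirantization): /p/ is a stop between vowels /a/ and /e/, so it spirantizes to the fricative [f]. /b/ is a stop between vowels /a/ and /e/, so it spirantizes to the fricative [v]. /papeedfabetj/ → pafeedfavetj.
Rule 2 (regressive voicing assimilation): /d/ precedes the voiceless obstruent /f/, so it devoices to [t] by assimilation. /pafeedfavetj/ → pafeetfavetj.
Rule 3 (final cluster simplification): /j/ is the second consonant of a word-final cluster /tj/, so it deletes. /pafeetfavetj/ → pafeetfavet.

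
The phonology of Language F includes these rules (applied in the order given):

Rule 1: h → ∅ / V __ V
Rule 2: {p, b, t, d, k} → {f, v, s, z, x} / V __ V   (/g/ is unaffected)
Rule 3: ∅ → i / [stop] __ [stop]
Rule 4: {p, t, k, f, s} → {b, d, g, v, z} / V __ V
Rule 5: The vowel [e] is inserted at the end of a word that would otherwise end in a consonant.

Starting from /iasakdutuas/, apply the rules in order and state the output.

Rule 1 (intervocalic h-deletion): no segment meets the environment; /iasakdutuas/ is unchanged.
Rule 2 (intervocalic spirantization): /t/ is a stop between vowels /u/ and /u/, so it spirantizes to the fricative [s]. /iasakdutuas/ → iasakdusuas.
Rule 3 (stop-cluster i-epenthesis): /k/ and /d/ form a stop–stop cluster, so [i] is inserted between them. /iasakdusuas/ → iasakidusuas.
Rule 4 (intervocalic voicing): /s/ is a voiceless obstruent between vowels /a/ and /a/, so it voices to [z]. /k/ is a voiceless obstruent between vowels /a/ and /i/, so it voices to [g]. /s/ is a voiceless obstruent between vowels /u/ and /u/, so it voices to [z]. /iasakidusuas/ → iazagiduzuas.
Rule 5 (final e-epenthesis): the form ends in the consonant /s/, so [e] is inserted word-finally. /iazagiduzuas/ → iazagiduzuase.

iazagiduzuase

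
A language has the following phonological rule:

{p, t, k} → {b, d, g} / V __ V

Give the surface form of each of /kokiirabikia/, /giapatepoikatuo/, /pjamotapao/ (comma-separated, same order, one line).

/kokiirabikia/: /k/ is a voiceless stop between vowels /o/ and /i/, so it voices to [g]. /k/ is a voiceless stop between vowels /i/ and /i/, so it voices to [g]. → [kogiirabigia].
/giapatepoikatuo/: /p/ is a voiceless stop between vowels /a/ and /a/, so it voices to [b]. /t/ is a voiceless stop between vowels /a/ and /e/, so it voices to [d]. /p/ is a voiceless stop between vowels /e/ and /o/, so it voices to [b]. /k/ is a voiceless stop between vowels /i/ and /a/, so it voices to [g]. /t/ is a voiceless stop between vowels /a/ and /u/, so it voices to [d]. → [giabadeboigaduo].
/pjamotapao/: /t/ is a voiceless stop between vowels /o/ and /a/, so it voices to [d]. /p/ is a voiceless stop between vowels /a/ and /a/, so it voices to [b]. → [pjamodabao].

kogiirabigia, giabadeboigaduo, pjamodabao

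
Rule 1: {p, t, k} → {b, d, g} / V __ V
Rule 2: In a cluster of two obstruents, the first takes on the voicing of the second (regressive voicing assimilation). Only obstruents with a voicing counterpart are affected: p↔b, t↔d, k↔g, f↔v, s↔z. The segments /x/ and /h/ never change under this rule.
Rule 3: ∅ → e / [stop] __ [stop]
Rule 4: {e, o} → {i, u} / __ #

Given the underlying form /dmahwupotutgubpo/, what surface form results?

Rule 1 (intervocalic voicing): /p/ is a voiceless stop between vowels /u/ and /o/, so it voices to [b]. /t/ is a voiceless stop between vowels /o/ and /u/, so it voices to [d]. /dmahwupotutgubpo/ → dmahwubodutgubpo.
Rule 2 (regressive voicing assimilation): /t/ precedes the voiced obstruent /g/, so it voices to [d] by assimilation. /b/ precedes the voiceless obstruent /p/, so it devoices to [p] by assimilation. /dmahwubodutgubpo/ → dmahwubodudguppo.
Rule 3 (stop-cluster e-epenthesis): /d/ and /g/ form a stop–stop cluster, so [e] is inserted between them. /p/ and /p/ form a stop–stop cluster, so [e] is inserted between them. /dmahwubodudguppo/ → dmahwubodudegupepo.
Rule 4 (final vowel raising): /o/ is a mid vowel in word-final position, so it raises to [u]. /dmahwubodudegupepo/ → dmahwubodudegupepu.

dmahwubodudegupepu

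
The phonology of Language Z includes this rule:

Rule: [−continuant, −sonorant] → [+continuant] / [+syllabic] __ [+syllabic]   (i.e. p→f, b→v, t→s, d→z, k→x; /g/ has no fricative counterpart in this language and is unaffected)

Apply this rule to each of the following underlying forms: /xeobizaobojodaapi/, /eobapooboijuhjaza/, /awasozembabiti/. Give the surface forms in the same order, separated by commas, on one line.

/xeobizaobojodaapi/: /b/ is a stop between vowels /o/ and /i/, so it spirantizes to the fricative [v]. /b/ is a stop between vowels /o/ and /o/, so it spirantizes to the fricative [v]. /d/ is a stop between vowels /o/ and /a/, so it spirantizes to the fricative [z]. /p/ is a stop between vowels /a/ and /i/, so it spirantizes to the fricative [f]. → [xeovizaovojozaafi].
/eobapooboijuhjaza/: /b/ is a stop between vowels /o/ and /a/, so it spirantizes to the fricative [v]. /p/ is a stop between vowels /a/ and /o/, so it spirantizes to the fricative [f]. /b/ is a stop between vowels /o/ and /o/, so it spirantizes to the fricative [v]. → [eovafoovoijuhjaza].
/awasozembabiti/: /b/ is a stop between vowels /a/ and /i/, so it spirantizes to the fricative [v]. /t/ is a stop between vowels /i/ and /i/, so it spirantizes to the fricative [s]. → [awasozembavisi].

xeovizaovojozaafi, eovafoovoijuhjaza, awasozembavisi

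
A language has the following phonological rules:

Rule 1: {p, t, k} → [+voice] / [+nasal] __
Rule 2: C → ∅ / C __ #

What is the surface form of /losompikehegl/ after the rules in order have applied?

Rule 1 (post-nasal voicing): /p/ is a voiceless stop immediately after the nasal /m/, so it voices to [b]. /losompikehegl/ → losombikehegl.
Rule 2 (final cluster simplification): /l/ is the second consonant of a word-final cluster /gl/, so it deletes. /losombikehegl/ → losombikeheg.

losombikeheg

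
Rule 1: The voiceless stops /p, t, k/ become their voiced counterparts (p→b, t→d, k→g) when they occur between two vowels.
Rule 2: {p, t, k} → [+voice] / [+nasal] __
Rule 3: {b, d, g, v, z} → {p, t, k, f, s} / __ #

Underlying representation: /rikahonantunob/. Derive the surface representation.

rigahonandunop

Rule 1 (intervocalic voicing): /k/ is a voiceless stop between vowels /i/ and /a/, so it voices to [g]. /rikahonantunob/ → rigahonantunob.
Rule 2 (post-nasal voicing): /t/ is a voiceless stop immediately after the nasal /n/, so it voices to [d]. /rigahonantunob/ → rigahonandunob.
Rule 3 (final devoicing): /b/ is a voiced obstruent in word-final position, so it devoices to [p]. /rigahonandunob/ → rigahonandunop.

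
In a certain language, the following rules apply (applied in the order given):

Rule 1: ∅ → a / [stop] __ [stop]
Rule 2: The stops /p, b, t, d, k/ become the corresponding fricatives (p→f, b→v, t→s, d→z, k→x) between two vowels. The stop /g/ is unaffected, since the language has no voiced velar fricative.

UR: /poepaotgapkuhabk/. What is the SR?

poefaosagafaxuhavak

Rule 1 (stop-cluster a-epenthesis): /t/ and /g/ form a stop–stop cluster, so [a] is inserted between them. /p/ and /k/ form a stop–stop cluster, so [a] is inserted between them. /b/ and /k/ form a stop–stop cluster, so [a] is inserted between them. /poepaotgapkuhabk/ → poepaotagapakuhabak.
Rule 2 (intervocalic spirantization): /p/ is a stop between vowels /e/ and /a/, so it spirantizes to the fricative [f]. /t/ is a stop between vowels /o/ and /a/, so it spirantizes to the fricative [s]. /p/ is a stop between vowels /a/ and /a/, so it spirantizes to the fricative [f]. /k/ is a stop between vowels /a/ and /u/, so it spirantizes to the fricative [x]. /b/ is a stop between vowels /a/ and /a/, so it spirantizes to the fricative [v]. /poepaotagapakuhabak/ → poefaosagafaxuhavak.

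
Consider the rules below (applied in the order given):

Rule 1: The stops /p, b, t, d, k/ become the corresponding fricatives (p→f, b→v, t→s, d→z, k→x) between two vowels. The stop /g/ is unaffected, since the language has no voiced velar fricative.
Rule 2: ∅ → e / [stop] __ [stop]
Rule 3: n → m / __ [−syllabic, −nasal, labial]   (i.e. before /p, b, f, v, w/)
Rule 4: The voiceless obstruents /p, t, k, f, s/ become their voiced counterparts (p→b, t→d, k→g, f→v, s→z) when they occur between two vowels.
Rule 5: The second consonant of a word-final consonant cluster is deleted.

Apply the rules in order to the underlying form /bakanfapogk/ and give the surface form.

Rule 1 (intervocalic spirantization): /k/ is a stop between vowels /a/ and /a/, so it spirantizes to the fricative [x]. /p/ is a stop between vowels /a/ and /o/, so it spirantizes to the fricative [f]. /bakanfapogk/ → baxanfafogk.
Rule 2 (stop-cluster e-epenthesis): /g/ and /k/ form a stop–stop cluster, so [e] is inserted between them. /baxanfafogk/ → baxanfafogek.
Rule 3 (nasal place assimilation): /n/ precedes the labial consonant /f/, so it assimilates in place to [m]. /baxanfafogek/ → baxamfafogek.
Rule 4 (intervocalic voicing): /f/ is a voiceless obstruent between vowels /a/ and /o/, so it voices to [v]. /baxamfafogek/ → baxamfavogek.
Rule 5 (final cluster simplification): no segment meets the environment; /baxamfavogek/ is unchanged.

baxamfavogek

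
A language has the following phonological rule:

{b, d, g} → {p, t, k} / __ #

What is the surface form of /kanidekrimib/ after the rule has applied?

/b/ is a voiced stop in word-final position, so it devoices to [p].
The other instance of /d/ does not occur in the required environment and remains unchanged.
Surface form: [kanidekrimip].

kanidekrimip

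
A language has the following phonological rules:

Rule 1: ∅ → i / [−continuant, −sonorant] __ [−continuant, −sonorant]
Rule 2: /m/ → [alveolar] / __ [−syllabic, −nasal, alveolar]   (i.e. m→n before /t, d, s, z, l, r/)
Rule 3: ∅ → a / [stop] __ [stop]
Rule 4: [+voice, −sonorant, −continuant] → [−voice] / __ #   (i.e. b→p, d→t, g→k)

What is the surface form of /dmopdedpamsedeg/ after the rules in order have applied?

Rule 1 (stop-cluster i-epenthesis): /p/ and /d/ form a stop–stop cluster, so [i] is inserted between them. /d/ and /p/ form a stop–stop cluster, so [i] is inserted between them. /dmopdedpamsedeg/ → dmopidedipamsedeg.
Rule 2 (nasal place assimilation): /m/ precedes the alveolar consonant /s/, so it assimilates in place to [n]. /dmopidedipamsedeg/ → dmopidedipansedeg.
Rule 3 (stop-cluster a-epenthesis): no segment meets the environment; /dmopidedipansedeg/ is unchanged.
Rule 4 (final devoicing): /g/ is a voiced stop in word-final position, so it devoices to [k]. /dmopidedipansedeg/ → dmopidedipansedek.

dmopidedipansedek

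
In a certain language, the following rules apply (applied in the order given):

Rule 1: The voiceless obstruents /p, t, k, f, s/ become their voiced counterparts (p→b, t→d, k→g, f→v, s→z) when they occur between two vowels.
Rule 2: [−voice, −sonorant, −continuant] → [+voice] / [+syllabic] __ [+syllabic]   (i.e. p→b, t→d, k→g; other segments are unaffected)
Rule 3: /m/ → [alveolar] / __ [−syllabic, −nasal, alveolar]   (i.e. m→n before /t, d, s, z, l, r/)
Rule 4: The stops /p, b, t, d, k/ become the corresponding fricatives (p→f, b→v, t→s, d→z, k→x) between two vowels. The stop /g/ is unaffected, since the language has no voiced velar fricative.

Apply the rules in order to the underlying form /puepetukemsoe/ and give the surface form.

puevezugensoe

Rule 1 (intervocalic voicing): /p/ is a voiceless obstruent between vowels /e/ and /e/, so it voices to [b]. /t/ is a voiceless obstruent between vowels /e/ and /u/, so it voices to [d]. /k/ is a voiceless obstruent between vowels /u/ and /e/, so it voices to [g]. /puepetukemsoe/ → puebedugemsoe.
Rule 2 (intervocalic voicing): no segment meets the environment; /puebedugemsoe/ is unchanged.
Rule 3 (nasal place assimilation): /m/ precedes the alveolar consonant /s/, so it assimilates in place to [n]. /puebedugemsoe/ → puebedugensoe.
Rule 4 (intervocalic spirantization): /b/ is a stop between vowels /e/ and /e/, so it spirantizes to the fricative [v]. /d/ is a stop between vowels /e/ and /u/, so it spirantizes to the fricative [z]. /puebedugensoe/ → puevezugensoe.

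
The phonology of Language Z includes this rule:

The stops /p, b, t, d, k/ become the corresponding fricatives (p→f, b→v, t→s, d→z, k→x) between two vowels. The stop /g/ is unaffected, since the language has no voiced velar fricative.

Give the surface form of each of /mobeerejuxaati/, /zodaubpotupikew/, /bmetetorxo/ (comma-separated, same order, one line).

/mobeerejuxaati/: /b/ is a stop between vowels /o/ and /e/, so it spirantizes to the fricative [v]. /t/ is a stop between vowels /a/ and /i/, so it spirantizes to the fricative [s]. → [moveerejuxaasi].
/zodaubpotupikew/: /d/ is a stop between vowels /o/ and /a/, so it spirantizes to the fricative [z]. /t/ is a stop between vowels /o/ and /u/, so it spirantizes to the fricative [s]. /p/ is a stop between vowels /u/ and /i/, so it spirantizes to the fricative [f]. /k/ is a stop between vowels /i/ and /e/, so it spirantizes to the fricative [x]. → [zozaubposufixew].
/bmetetorxo/: /t/ is a stop between vowels /e/ and /e/, so it spirantizes to the fricative [s]. /t/ is a stop between vowels /e/ and /o/, so it spirantizes to the fricative [s]. → [bmesesorxo].

moveerejuxaasi, zozaubposufixew, bmesesorxo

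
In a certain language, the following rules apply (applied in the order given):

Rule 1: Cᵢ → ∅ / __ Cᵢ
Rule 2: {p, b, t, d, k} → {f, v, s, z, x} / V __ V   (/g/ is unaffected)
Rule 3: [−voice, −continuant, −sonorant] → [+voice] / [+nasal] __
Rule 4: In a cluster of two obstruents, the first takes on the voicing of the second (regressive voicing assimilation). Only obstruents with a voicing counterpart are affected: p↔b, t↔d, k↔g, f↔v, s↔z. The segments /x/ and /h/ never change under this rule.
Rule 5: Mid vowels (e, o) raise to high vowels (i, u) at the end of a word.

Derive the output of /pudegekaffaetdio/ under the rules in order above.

puzegexafaeddiu

Rule 1 (degemination): /ff/ is a geminate; the first /f/ deletes. /pudegekaffaetdio/ → pudegekafaetdio.
Rule 2 (intervocalic spirantization): /d/ is a stop between vowels /u/ and /e/, so it spirantizes to the fricative [z]. /k/ is a stop between vowels /e/ and /a/, so it spirantizes to the fricative [x]. /pudegekafaetdio/ → puzegexafaetdio.
Rule 3 (post-nasal voicing): no segment meets the environment; /puzegexafaetdio/ is unchanged.
Rule 4 (regressive voicing assimilation): /t/ precedes the voiced obstruent /d/, so it voices to [d] by assimilation. /puzegexafaetdio/ → puzegexafaeddio.
Rule 5 (final vowel raising): /o/ is a mid vowel in word-final position, so it raises to [u]. /puzegexafaeddio/ → puzegexafaeddiu.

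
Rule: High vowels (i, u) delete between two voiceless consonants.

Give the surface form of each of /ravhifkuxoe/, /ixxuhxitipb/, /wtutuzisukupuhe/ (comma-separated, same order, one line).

/ravhifkuxoe/: /i/ is a high vowel flanked by voiceless consonants /h/ and /f/, so it deletes. /u/ is a high vowel flanked by voiceless consonants /k/ and /x/, so it deletes. → [ravhfkxoe].
/ixxuhxitipb/: /u/ is a high vowel flanked by voiceless consonants /x/ and /h/, so it deletes. /i/ is a high vowel flanked by voiceless consonants /x/ and /t/, so it deletes. /i/ is a high vowel flanked by voiceless consonants /t/ and /p/, so it deletes. → [ixxhxtpb].
/wtutuzisukupuhe/: /u/ is a high vowel flanked by voiceless consonants /t/ and /t/, so it deletes. /u/ is a high vowel flanked by voiceless consonants /s/ and /k/, so it deletes. /u/ is a high vowel flanked by voiceless consonants /k/ and /p/, so it deletes. /u/ is a high vowel flanked by voiceless consonants /p/ and /h/, so it deletes. → [wttuziskphe].

ravhfkxoe, ixxhxtpb, wttuziskphe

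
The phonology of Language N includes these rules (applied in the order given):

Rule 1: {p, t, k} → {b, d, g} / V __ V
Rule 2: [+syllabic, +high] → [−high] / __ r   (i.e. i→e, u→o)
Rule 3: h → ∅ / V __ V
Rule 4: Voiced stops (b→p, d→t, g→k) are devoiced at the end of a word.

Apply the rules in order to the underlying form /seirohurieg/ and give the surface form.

Rule 1 (intervocalic voicing): no segment meets the environment; /seirohurieg/ is unchanged.
Rule 2 (pre-rhotic lowering): /i/ is a high vowel immediately before /r/, so it lowers to [e]. /u/ is a high vowel immediately before /r/, so it lowers to [o]. /seirohurieg/ → seerohorieg.
Rule 3 (intervocalic h-deletion): /h/ occurs between vowels /o/ and /o/, so it deletes. /seerohorieg/ → seeroorieg.
Rule 4 (final devoicing): /g/ is a voiced stop in word-final position, so it devoices to [k]. /seeroorieg/ → seerooriek.

seerooriek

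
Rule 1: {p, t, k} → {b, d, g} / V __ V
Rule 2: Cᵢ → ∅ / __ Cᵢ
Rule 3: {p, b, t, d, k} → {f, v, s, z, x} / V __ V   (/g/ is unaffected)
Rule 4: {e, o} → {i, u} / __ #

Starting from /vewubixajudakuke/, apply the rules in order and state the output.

Rule 1 (intervocalic voicing): /k/ is a voiceless stop between vowels /a/ and /u/, so it voices to [g]. /k/ is a voiceless stop between vowels /u/ and /e/, so it voices to [g]. /vewubixajudakuke/ → vewubixajudaguge.
Rule 2 (degemination): no segment meets the environment; /vewubixajudaguge/ is unchanged.
Rule 3 (intervocalic spirantization): /b/ is a stop between vowels /u/ and /i/, so it spirantizes to the fricative [v]. /d/ is a stop between vowels /u/ and /a/, so it spirantizes to the fricative [z]. /vewubixajudaguge/ → vewuvixajuzaguge.
Rule 4 (final vowel raising): /e/ is a mid vowel in word-final position, so it raises to [i]. /vewuvixajuzaguge/ → vewuvixajuzagugi.

vewuvixajuzagugi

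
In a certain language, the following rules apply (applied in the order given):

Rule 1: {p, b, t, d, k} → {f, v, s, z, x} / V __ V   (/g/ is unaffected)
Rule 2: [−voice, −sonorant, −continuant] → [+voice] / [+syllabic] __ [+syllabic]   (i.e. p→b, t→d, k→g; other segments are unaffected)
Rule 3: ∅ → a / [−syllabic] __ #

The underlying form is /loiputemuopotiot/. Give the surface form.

loifusemuofosiota

Rule 1 (intervocalic spirantization): /p/ is a stop between vowels /i/ and /u/, so it spirantizes to the fricative [f]. /t/ is a stop between vowels /u/ and /e/, so it spirantizes to the fricative [s]. /p/ is a stop between vowels /o/ and /o/, so it spirantizes to the fricative [f]. /t/ is a stop between vowels /o/ and /i/, so it spirantizes to the fricative [s]. /loiputemuopotiot/ → loifusemuofosiot.
Rule 2 (intervocalic voicing): no segment meets the environment; /loifusemuofosiot/ is unchanged.
Rule 3 (final a-epenthesis): the form ends in the consonant /t/, so [a] is inserted word-finally. /loifusemuofosiot/ → loifusemuofosiota.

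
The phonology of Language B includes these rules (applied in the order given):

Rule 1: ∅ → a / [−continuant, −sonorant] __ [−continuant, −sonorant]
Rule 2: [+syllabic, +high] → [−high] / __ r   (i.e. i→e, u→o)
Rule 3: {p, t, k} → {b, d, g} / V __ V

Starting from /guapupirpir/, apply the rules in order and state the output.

Rule 1 (stop-cluster a-epenthesis): no segment meets the environment; /guapupirpir/ is unchanged.
Rule 2 (pre-rhotic lowering): /i/ is a high vowel immediately before /r/, so it lowers to [e]. /i/ is a high vowel immediately before /r/, so it lowers to [e]. /guapupirpir/ → guapuperper.
Rule 3 (intervocalic voicing): /p/ is a voiceless stop between vowels /a/ and /u/, so it voices to [b]. /p/ is a voiceless stop between vowels /u/ and /e/, so it voices to [b]. /guapuperper/ → guabuberper.

guabuberper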